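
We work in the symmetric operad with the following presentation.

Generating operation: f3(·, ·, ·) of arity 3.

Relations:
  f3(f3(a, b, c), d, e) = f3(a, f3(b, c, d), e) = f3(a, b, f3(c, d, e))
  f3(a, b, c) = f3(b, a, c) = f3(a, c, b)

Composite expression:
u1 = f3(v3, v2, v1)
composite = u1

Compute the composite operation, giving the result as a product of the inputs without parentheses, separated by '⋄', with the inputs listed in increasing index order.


Both nesting and order wash out for f3; what remains is which v's occur.
f3(v3, v2, v1) flattens to v3 ⋄ v2 ⋄ v1
reordering the factors by index: v1 ⋄ v2 ⋄ v3

v1 ⋄ v2 ⋄ v3


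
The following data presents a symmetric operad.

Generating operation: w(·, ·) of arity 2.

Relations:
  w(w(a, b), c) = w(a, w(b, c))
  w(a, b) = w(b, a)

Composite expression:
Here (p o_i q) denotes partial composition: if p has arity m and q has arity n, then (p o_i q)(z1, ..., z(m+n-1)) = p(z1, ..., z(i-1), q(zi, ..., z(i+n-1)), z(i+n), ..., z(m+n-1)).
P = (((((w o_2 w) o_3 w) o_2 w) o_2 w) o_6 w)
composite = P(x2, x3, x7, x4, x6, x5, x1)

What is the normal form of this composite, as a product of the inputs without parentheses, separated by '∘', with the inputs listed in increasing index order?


With w associative and commutative, the x-input set is all that matters.
w(x3, x7) reduces to x3 ∘ x7
w(w(x3, x7), x4) reduces to x3 ∘ x7 ∘ x4
w(x5, x1) reduces to x5 ∘ x1
w(x6, w(x5, x1)) reduces to x6 ∘ x5 ∘ x1
w(w(w(x3, x7), x4), w(x6, w(x5, x1))) reduces to x3 ∘ x7 ∘ x4 ∘ x6 ∘ x5 ∘ x1
w(x2, w(w(w(x3, x7), x4), w(x6, w(x5, x1)))) reduces to x2 ∘ x3 ∘ x7 ∘ x4 ∘ x6 ∘ x5 ∘ x1
the factors in increasing index order: x1 ∘ x2 ∘ x3 ∘ x4 ∘ x5 ∘ x6 ∘ x7

x1 ∘ x2 ∘ x3 ∘ x4 ∘ x5 ∘ x6 ∘ x7


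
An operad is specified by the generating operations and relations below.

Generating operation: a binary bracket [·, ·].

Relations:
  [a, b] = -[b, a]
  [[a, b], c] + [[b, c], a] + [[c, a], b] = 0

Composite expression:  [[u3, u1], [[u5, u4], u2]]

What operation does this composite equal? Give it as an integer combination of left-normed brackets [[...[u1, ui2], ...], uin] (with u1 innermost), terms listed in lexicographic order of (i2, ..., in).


-[[[[u1, u3], u2], u4], u5] + [[[[u1, u3], u2], u5], u4] + [[[[u1, u3], u4], u5], u2] - [[[[u1, u3], u5], u4], u2]

Antisymmetry and Jacobi reduce to u1-anchored left-normed brackets.
Composite bracket: [[u3, u1], [[u5, u4], u2]]
Expanding via [a, b] = ab - ba: 16 signed words (2^4 = 16).
The u1-initial words carry the normal form:
  word u1u3u2u4u5 has sign -1, contributing -[[[[u1, u3], u2], u4], u5]
  word u1u3u2u5u4 has sign +1, contributing +[[[[u1, u3], u2], u5], u4]
  word u1u3u4u5u2 has sign +1, contributing +[[[[u1, u3], u4], u5], u2]
  word u1u3u5u4u2 has sign -1, contributing -[[[[u1, u3], u5], u4], u2]


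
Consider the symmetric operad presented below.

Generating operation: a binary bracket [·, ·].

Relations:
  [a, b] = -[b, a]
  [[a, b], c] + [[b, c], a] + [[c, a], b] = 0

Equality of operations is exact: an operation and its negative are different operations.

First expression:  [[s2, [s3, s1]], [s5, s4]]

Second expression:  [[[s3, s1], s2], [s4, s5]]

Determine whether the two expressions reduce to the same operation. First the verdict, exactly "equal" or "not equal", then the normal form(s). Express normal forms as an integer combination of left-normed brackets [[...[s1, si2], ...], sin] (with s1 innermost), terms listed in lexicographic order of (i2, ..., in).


equal; both compose to -[[[[s1, s3], s2], s4], s5] + [[[[s1, s3], s2], s5], s4]

Reducing the first expression gives -[[[[s1, s3], s2], s4], s5] + [[[[s1, s3], s2], s5], s4]
Reducing the second expression gives -[[[[s1, s3], s2], s4], s5] + [[[[s1, s3], s2], s5], s4]
Identical normal forms: equal.


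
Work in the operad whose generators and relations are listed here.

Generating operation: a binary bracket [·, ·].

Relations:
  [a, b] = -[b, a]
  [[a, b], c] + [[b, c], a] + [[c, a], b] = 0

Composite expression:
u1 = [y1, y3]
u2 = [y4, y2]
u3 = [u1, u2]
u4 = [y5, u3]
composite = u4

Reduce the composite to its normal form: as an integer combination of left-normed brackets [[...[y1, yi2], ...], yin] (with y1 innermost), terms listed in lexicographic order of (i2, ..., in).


[[[[y1, y3], y2], y4], y5] - [[[[y1, y3], y4], y2], y5]

Skip Jacobi rewriting: expand, keep y1-initial words, read off terms.
Composite bracket: [y5, [[y1, y3], [y4, y2]]]
Each bracket splits as ab - ba, giving 16 signed words (2^4 = 16).
Keep just the words that open with y1:
  y1y3y2y4y5 (sign +1) contributes +[[[[y1, y3], y2], y4], y5]
  y1y3y4y2y5 (sign -1) contributes -[[[[y1, y3], y4], y2], y5]


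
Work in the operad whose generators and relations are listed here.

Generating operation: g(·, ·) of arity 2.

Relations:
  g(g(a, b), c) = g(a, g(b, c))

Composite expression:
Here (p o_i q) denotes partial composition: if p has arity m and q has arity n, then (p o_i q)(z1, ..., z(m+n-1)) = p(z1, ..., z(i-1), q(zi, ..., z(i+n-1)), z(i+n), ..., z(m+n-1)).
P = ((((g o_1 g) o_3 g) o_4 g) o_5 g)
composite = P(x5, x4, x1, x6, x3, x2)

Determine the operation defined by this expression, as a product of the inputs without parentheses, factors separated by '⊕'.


x5 ⊕ x4 ⊕ x1 ⊕ x6 ⊕ x3 ⊕ x2

All parenthesizations of g agree; list the x-inputs left to right.
g(x5, x4) reduces to x5 ⊕ x4
g(x3, x2) reduces to x3 ⊕ x2
g(x6, g(x3, x2)) reduces to x6 ⊕ x3 ⊕ x2
g(x1, g(x6, g(x3, x2))) reduces to x1 ⊕ x6 ⊕ x3 ⊕ x2
g(g(x5, x4), g(x1, g(x6, g(x3, x2)))) reduces to x5 ⊕ x4 ⊕ x1 ⊕ x6 ⊕ x3 ⊕ x2


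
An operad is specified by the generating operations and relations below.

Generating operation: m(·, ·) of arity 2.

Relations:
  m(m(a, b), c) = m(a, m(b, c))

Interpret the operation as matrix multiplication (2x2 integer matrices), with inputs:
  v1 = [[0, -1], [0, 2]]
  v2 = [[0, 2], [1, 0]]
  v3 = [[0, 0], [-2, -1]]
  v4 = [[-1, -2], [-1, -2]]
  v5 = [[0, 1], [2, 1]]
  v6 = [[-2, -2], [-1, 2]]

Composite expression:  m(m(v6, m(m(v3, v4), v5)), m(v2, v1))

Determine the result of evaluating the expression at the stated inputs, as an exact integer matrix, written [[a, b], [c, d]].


[[0, -78], [0, 78]]


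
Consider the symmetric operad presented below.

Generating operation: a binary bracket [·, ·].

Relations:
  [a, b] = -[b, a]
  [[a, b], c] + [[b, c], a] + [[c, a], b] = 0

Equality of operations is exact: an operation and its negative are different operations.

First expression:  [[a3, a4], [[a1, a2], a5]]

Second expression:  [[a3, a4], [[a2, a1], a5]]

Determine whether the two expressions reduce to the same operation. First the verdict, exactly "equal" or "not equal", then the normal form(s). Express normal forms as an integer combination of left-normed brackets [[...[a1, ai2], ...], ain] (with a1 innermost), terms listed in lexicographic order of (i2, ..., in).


In normal form, the first expression is -[[[[a1, a2], a5], a3], a4] + [[[[a1, a2], a5], a4], a3]
In normal form, the second expression is [[[[a1, a2], a5], a3], a4] - [[[[a1, a2], a5], a4], a3]
No match — not equal.

not equal — first -[[[[a1, a2], a5], a3], a4] + [[[[a1, a2], a5], a4], a3], second [[[[a1, a2], a5], a3], a4] - [[[[a1, a2], a5], a4], a3]


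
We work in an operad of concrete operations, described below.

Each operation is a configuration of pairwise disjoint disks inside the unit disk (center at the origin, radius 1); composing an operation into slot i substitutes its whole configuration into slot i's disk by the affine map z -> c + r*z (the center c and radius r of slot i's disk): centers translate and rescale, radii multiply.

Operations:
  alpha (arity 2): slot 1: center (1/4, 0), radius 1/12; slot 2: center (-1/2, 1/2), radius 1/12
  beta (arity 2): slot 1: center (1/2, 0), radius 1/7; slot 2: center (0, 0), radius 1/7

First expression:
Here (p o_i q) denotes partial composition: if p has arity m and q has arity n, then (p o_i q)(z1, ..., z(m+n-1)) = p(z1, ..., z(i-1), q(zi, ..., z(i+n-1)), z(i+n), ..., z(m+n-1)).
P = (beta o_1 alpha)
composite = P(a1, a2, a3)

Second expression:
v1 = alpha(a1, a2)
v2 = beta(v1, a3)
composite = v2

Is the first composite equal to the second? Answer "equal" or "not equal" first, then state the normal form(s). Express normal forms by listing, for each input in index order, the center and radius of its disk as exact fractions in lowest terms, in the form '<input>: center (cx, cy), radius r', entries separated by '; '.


equal; the common form is a1: center (15/28, 0), radius 1/84; a2: center (3/7, 1/14), radius 1/84; a3: center (0, 0), radius 1/7

The first composite normalizes to a1: center (15/28, 0), radius 1/84; a2: center (3/7, 1/14), radius 1/84; a3: center (0, 0), radius 1/7
The second composite normalizes to a1: center (15/28, 0), radius 1/84; a2: center (3/7, 1/14), radius 1/84; a3: center (0, 0), radius 1/7
One common form — equal.


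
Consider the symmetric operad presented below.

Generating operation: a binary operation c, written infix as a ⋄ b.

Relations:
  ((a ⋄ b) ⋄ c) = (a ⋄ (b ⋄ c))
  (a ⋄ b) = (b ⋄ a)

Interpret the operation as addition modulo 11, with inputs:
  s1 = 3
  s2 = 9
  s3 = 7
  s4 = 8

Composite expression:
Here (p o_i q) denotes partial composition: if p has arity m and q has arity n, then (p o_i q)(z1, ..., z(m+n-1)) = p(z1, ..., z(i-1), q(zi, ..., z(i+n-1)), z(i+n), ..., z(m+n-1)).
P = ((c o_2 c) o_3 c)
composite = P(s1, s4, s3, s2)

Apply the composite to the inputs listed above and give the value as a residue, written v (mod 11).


5 (mod 11)

(s3 ⋄ s2) = 5
(s4 ⋄ (s3 ⋄ s2)) = 2
(s1 ⋄ (s4 ⋄ (s3 ⋄ s2))) = 5


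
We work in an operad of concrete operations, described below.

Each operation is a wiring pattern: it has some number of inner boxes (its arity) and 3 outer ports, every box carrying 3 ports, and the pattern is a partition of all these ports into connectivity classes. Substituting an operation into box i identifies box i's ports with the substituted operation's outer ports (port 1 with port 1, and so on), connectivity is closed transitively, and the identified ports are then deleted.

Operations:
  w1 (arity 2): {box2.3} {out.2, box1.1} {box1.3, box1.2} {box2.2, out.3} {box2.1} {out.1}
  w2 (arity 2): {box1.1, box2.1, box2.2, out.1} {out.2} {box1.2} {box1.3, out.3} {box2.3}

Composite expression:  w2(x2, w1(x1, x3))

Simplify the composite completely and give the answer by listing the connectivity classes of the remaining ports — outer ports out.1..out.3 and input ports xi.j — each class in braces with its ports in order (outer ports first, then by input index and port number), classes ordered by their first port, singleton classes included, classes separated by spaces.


{out.1, x1.1, x2.1} {out.2} {out.3, x2.3} {x1.2, x1.3} {x2.2} {x3.1} {x3.2} {x3.3}


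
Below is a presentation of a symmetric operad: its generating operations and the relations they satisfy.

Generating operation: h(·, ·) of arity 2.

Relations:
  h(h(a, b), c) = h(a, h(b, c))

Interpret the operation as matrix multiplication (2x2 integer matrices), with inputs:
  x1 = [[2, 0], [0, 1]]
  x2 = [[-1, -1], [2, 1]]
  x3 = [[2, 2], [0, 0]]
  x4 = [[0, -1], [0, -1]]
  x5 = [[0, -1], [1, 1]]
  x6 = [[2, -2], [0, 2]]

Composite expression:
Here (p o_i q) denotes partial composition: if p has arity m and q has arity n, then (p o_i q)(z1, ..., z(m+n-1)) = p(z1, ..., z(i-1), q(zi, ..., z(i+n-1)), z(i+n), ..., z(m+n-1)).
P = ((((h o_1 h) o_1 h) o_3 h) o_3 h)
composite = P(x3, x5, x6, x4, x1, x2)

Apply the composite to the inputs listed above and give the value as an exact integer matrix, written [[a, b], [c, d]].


h(x3, x5) = [[2, 0], [0, 0]]
h(x6, x4) = [[0, 0], [0, -2]]
h(h(x6, x4), x1) = [[0, 0], [0, -2]]
h(h(x3, x5), h(h(x6, x4), x1)) = [[0, 0], [0, 0]]
h(h(h(x3, x5), h(h(x6, x4), x1)), x2) = [[0, 0], [0, 0]]

[[0, 0], [0, 0]]


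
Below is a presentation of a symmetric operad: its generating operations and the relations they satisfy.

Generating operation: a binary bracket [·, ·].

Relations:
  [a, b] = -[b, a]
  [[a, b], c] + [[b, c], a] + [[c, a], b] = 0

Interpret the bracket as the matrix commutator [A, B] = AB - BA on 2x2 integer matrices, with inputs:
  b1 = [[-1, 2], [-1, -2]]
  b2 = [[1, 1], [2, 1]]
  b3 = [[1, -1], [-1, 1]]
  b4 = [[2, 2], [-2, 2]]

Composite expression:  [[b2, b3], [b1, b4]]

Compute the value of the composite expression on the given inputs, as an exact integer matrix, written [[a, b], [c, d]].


[[0, 4], [-4, 0]]

[b2, b3] = [[1, 0], [0, -1]]
[b1, b4] = [[-2, 2], [2, 2]]
[[b2, b3], [b1, b4]] = [[0, 4], [-4, 0]]


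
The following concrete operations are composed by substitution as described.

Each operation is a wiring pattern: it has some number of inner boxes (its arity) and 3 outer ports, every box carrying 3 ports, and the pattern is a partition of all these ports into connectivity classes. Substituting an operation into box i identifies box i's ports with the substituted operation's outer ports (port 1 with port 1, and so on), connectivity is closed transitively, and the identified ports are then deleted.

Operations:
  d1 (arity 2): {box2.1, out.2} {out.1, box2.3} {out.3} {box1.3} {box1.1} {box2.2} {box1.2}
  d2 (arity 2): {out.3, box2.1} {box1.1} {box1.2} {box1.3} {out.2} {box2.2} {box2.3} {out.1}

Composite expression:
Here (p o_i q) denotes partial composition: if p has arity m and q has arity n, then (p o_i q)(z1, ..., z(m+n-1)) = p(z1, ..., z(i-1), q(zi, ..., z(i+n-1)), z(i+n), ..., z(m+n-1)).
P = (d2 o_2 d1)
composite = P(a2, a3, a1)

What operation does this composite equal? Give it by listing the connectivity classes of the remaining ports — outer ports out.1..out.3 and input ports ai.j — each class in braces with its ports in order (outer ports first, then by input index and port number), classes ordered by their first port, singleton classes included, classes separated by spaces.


{out.1} {out.2} {out.3, a1.3} {a1.1} {a1.2} {a2.1} {a2.2} {a2.3} {a3.1} {a3.2} {a3.3}

Substituting into d2 glues patterns; closure does the rest.
the subtree at d1 composes to {out.1, a1.3} {out.2, a1.1} {out.3} {a1.2} {a3.1} {a3.2} {a3.3} on (a3, a1); out.j = own outer ports
the subtree at d2 composes to {out.1} {out.2} {out.3, a1.3} {a1.1} {a1.2} {a2.1} {a2.2} {a2.3} {a3.1} {a3.2} {a3.3} on (a2, a3, a1); out.j = own outer ports


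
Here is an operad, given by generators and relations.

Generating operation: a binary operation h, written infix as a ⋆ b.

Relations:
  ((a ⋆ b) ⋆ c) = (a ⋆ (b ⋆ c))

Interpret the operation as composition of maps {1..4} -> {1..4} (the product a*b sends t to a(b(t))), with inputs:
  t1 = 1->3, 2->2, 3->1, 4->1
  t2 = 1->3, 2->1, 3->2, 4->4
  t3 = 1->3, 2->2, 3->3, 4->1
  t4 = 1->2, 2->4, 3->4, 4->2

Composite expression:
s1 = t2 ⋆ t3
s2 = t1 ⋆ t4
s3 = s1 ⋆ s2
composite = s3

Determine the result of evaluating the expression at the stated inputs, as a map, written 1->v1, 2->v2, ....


1->1, 2->2, 3->2, 4->1


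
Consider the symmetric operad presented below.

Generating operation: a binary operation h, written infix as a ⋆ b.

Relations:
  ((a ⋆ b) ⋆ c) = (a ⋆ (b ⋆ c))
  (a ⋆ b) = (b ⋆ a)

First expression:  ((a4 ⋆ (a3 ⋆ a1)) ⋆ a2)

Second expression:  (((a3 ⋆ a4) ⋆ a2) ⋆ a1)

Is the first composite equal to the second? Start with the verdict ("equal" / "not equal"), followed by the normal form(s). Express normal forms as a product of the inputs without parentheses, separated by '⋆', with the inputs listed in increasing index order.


equal; the common form is a1 ⋆ a2 ⋆ a3 ⋆ a4

The first expression, normalized: a1 ⋆ a2 ⋆ a3 ⋆ a4
The second expression, normalized: a1 ⋆ a2 ⋆ a3 ⋆ a4
Both agree, so they are equal.


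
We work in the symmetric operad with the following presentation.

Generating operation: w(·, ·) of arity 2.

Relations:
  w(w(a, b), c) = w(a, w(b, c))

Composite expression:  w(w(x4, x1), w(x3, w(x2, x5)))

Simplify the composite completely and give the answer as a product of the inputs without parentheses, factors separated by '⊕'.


All parenthesizations of w agree; list the x-inputs left to right.
w(x4, x1) collapses to x4 ⊕ x1
w(x2, x5) collapses to x2 ⊕ x5
w(x3, w(x2, x5)) collapses to x3 ⊕ x2 ⊕ x5
w(w(x4, x1), w(x3, w(x2, x5))) collapses to x4 ⊕ x1 ⊕ x3 ⊕ x2 ⊕ x5

x4 ⊕ x1 ⊕ x3 ⊕ x2 ⊕ x5


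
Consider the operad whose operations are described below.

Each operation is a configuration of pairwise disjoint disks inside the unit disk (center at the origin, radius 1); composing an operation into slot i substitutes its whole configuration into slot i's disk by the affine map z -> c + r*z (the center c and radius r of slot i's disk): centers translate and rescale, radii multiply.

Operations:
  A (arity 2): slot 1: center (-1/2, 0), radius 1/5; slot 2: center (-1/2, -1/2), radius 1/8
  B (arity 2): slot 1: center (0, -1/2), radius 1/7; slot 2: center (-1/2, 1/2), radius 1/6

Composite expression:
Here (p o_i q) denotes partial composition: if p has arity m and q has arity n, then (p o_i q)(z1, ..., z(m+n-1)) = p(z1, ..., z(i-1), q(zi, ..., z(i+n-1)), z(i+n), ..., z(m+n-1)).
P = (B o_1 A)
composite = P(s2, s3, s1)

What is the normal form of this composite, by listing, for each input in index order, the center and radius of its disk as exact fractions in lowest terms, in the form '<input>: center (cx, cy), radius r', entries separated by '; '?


s1: center (-1/2, 1/2), radius 1/6; s2: center (-1/14, -1/2), radius 1/35; s3: center (-1/14, -4/7), radius 1/56


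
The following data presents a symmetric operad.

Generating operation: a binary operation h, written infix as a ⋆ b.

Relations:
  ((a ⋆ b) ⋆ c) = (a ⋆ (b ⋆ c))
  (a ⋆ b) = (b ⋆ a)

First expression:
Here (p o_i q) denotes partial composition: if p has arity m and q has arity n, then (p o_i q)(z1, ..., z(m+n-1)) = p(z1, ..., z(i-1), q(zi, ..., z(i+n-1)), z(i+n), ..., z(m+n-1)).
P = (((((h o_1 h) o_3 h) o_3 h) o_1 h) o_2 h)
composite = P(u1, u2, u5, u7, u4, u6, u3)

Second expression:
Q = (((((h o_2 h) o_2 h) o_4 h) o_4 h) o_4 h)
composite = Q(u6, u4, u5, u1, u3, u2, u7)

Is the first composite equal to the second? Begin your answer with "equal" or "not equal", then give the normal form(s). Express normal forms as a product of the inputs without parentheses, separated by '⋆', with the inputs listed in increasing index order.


equal; the common form is u1 ⋆ u2 ⋆ u3 ⋆ u4 ⋆ u5 ⋆ u6 ⋆ u7


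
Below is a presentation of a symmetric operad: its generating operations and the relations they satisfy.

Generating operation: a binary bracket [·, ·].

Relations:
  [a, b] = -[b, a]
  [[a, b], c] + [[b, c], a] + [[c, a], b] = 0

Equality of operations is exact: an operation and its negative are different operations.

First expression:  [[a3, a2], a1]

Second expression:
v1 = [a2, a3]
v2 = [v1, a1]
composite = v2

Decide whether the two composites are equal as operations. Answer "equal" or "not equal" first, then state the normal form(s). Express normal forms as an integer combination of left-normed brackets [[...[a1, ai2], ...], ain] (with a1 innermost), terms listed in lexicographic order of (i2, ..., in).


not equal: they reduce to [[a1, a2], a3] - [[a1, a3], a2] and -[[a1, a2], a3] + [[a1, a3], a2]

The first expression, normalized: [[a1, a2], a3] - [[a1, a3], a2]
The second expression, normalized: -[[a1, a2], a3] + [[a1, a3], a2]
No match — not equal.


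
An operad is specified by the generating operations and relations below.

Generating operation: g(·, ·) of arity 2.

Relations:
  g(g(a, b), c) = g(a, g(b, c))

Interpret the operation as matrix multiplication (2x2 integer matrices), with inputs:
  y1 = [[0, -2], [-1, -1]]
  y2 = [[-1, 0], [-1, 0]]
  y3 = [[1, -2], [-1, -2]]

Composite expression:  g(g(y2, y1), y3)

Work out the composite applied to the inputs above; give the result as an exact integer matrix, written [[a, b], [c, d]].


[[-2, -4], [-2, -4]]

g(y2, y1) = [[0, 2], [0, 2]]
g(g(y2, y1), y3) = [[-2, -4], [-2, -4]]


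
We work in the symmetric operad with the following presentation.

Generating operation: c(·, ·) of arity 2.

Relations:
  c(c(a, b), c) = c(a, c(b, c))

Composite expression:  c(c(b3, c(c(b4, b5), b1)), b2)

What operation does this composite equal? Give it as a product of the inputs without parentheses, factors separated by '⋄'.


b3 ⋄ b4 ⋄ b5 ⋄ b1 ⋄ b2

Associativity of c dissolves the nesting; only the b-input order survives.
c(b4, b5) flattens to b4 ⋄ b5
c(c(b4, b5), b1) flattens to b4 ⋄ b5 ⋄ b1
c(b3, c(c(b4, b5), b1)) flattens to b3 ⋄ b4 ⋄ b5 ⋄ b1
c(c(b3, c(c(b4, b5), b1)), b2) flattens to b3 ⋄ b4 ⋄ b5 ⋄ b1 ⋄ b2


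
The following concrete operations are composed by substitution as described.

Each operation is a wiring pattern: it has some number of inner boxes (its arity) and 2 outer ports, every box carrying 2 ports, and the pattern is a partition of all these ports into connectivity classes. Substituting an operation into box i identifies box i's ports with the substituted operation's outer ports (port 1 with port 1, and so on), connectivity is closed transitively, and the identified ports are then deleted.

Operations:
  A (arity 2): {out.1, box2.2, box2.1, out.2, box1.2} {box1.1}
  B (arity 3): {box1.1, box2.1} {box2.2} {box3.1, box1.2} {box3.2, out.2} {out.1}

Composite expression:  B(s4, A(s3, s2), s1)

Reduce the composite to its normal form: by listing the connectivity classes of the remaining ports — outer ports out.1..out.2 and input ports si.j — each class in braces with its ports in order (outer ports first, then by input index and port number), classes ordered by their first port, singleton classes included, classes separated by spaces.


Treat the ports identified at B as solder joints: merge, then drop.
composing A on (s3, s2), with out.j its own outer ports: {out.1, out.2, s2.1, s2.2, s3.2} {s3.1}
composing B on (s4, s3, s2, s1), with out.j its own outer ports: {out.1} {out.2, s1.2} {s1.1, s4.2} {s2.1, s2.2, s3.2, s4.1} {s3.1}

{out.1} {out.2, s1.2} {s1.1, s4.2} {s2.1, s2.2, s3.2, s4.1} {s3.1}


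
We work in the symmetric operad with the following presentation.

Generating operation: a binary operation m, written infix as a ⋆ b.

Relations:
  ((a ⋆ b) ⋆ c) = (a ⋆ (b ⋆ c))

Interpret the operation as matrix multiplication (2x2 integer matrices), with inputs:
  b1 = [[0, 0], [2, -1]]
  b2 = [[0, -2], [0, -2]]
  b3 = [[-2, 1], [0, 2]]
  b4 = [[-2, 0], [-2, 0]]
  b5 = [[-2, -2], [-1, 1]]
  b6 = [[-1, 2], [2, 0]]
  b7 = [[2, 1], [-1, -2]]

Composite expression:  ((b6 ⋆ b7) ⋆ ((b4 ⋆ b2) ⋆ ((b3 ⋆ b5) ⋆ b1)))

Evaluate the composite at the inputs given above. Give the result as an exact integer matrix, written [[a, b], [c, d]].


[[-144, 72], [96, -48]]

(b6 ⋆ b7) = [[-4, -5], [4, 2]]
(b4 ⋆ b2) = [[0, 4], [0, 4]]
(b3 ⋆ b5) = [[3, 5], [-2, 2]]
((b3 ⋆ b5) ⋆ b1) = [[10, -5], [4, -2]]
((b4 ⋆ b2) ⋆ ((b3 ⋆ b5) ⋆ b1)) = [[16, -8], [16, -8]]
((b6 ⋆ b7) ⋆ ((b4 ⋆ b2) ⋆ ((b3 ⋆ b5) ⋆ b1))) = [[-144, 72], [96, -48]]


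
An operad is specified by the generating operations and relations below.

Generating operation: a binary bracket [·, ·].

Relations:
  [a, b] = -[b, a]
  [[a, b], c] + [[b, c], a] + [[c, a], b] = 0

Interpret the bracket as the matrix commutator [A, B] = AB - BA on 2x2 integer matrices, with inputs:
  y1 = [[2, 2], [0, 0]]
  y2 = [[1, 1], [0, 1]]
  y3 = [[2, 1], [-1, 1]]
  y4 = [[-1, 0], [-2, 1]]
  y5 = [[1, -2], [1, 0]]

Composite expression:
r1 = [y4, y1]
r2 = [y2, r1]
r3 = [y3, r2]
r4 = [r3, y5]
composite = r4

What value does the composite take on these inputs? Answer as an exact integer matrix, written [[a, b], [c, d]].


[y4, y1] = [[4, -4], [-4, -4]]
[y2, [y4, y1]] = [[-4, -8], [0, 4]]
[y3, [y2, [y4, y1]]] = [[-8, 0], [8, 8]]
[[y3, [y2, [y4, y1]]], y5] = [[16, 32], [24, -16]]

[[16, 32], [24, -16]]


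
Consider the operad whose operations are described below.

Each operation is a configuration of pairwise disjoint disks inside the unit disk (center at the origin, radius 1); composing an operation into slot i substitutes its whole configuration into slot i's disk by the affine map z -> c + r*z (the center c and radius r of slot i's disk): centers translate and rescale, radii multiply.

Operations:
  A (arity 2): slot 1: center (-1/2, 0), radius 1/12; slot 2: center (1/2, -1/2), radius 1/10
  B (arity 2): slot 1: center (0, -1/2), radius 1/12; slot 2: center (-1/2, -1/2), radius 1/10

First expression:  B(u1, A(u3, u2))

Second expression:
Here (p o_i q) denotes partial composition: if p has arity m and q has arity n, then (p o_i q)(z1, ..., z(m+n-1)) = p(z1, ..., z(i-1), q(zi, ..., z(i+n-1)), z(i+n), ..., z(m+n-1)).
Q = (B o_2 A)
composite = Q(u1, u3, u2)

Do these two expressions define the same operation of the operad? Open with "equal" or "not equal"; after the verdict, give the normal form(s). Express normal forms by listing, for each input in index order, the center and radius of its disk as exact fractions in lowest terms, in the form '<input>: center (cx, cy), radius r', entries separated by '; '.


equal — both sides give u1: center (0, -1/2), radius 1/12; u2: center (-9/20, -11/20), radius 1/100; u3: center (-11/20, -1/2), radius 1/120

Reducing the first expression gives u1: center (0, -1/2), radius 1/12; u2: center (-9/20, -11/20), radius 1/100; u3: center (-11/20, -1/2), radius 1/120
Reducing the second expression gives u1: center (0, -1/2), radius 1/12; u2: center (-9/20, -11/20), radius 1/100; u3: center (-11/20, -1/2), radius 1/120
Both agree, so they are equal.


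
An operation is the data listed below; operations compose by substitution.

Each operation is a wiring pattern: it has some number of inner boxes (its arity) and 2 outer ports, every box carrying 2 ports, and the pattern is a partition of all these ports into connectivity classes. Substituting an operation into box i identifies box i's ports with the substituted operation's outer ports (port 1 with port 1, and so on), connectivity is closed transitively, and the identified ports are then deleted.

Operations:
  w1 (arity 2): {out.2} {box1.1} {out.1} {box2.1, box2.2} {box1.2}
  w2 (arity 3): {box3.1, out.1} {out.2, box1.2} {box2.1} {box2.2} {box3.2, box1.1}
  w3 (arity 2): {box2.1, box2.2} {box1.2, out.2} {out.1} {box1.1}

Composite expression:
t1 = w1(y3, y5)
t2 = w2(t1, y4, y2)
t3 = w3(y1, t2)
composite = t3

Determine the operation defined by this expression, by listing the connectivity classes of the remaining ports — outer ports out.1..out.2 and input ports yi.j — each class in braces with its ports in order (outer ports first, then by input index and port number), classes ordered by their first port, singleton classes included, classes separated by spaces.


{out.1} {out.2, y1.2} {y1.1} {y2.1} {y2.2} {y3.1} {y3.2} {y4.1} {y4.2} {y5.1, y5.2}

Reachability decides: close wires over w3-identified ports.
w1 over (y3, y5) gives {out.1} {out.2} {y3.1} {y3.2} {y5.1, y5.2}, out.j being that stage's outer ports
w2 over (y3, y5, y4, y2) gives {out.1, y2.1} {out.2} {y2.2} {y3.1} {y3.2} {y4.1} {y4.2} {y5.1, y5.2}, out.j being that stage's outer ports
w3 over (y1, y3, y5, y4, y2) gives {out.1} {out.2, y1.2} {y1.1} {y2.1} {y2.2} {y3.1} {y3.2} {y4.1} {y4.2} {y5.1, y5.2}, out.j being that stage's outer ports


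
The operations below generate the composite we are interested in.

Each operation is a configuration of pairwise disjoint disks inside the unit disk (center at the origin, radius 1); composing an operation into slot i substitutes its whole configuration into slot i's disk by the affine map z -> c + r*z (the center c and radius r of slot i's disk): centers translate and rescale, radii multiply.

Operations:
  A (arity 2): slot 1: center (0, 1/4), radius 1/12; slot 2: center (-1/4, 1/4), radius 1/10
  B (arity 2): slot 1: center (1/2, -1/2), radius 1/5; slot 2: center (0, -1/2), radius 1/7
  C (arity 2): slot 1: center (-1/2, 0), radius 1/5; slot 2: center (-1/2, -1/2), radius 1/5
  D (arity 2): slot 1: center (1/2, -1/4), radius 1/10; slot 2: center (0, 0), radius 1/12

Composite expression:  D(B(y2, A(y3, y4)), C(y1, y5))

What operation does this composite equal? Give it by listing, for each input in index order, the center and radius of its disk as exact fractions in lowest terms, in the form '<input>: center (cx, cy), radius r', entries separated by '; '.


Only the slot chain above each y matters under D; compose those maps.
input y2: applying the 2 nested substitutions gives center (11/20, -3/10), radius 1/50
input y3: applying the 3 nested substitutions gives center (1/2, -83/280), radius 1/840
input y4: applying the 3 nested substitutions gives center (139/280, -83/280), radius 1/700
input y1: applying the 2 nested substitutions gives center (-1/24, 0), radius 1/60
input y5: applying the 2 nested substitutions gives center (-1/24, -1/24), radius 1/60

y1: center (-1/24, 0), radius 1/60; y2: center (11/20, -3/10), radius 1/50; y3: center (1/2, -83/280), radius 1/840; y4: center (139/280, -83/280), radius 1/700; y5: center (-1/24, -1/24), radius 1/60


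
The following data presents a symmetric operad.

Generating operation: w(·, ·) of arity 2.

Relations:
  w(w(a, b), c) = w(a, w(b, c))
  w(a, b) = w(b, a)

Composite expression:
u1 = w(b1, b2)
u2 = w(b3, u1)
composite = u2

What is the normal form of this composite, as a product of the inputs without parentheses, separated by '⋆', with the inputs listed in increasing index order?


b1 ⋆ b2 ⋆ b3

Both nesting and order wash out for w; what remains is which b's occur.
w(b1, b2) reduces to b1 ⋆ b2
w(b3, w(b1, b2)) reduces to b3 ⋆ b1 ⋆ b2
rearranged into index order: b1 ⋆ b2 ⋆ b3


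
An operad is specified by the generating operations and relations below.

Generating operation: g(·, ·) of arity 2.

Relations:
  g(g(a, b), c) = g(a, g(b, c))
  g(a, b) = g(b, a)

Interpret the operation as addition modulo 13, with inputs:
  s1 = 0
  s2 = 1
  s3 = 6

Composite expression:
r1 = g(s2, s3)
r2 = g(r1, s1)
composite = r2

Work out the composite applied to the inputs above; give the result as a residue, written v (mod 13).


7 (mod 13)

g(s2, s3) = 7
g(g(s2, s3), s1) = 7


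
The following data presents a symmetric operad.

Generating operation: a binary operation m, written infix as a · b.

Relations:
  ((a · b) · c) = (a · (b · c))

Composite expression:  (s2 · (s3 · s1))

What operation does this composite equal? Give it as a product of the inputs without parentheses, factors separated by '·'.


s2 · s3 · s1

Key point: m is associative — brackets drop, the s-order remains.
(s3 · s1) collapses to s3 · s1
(s2 · (s3 · s1)) collapses to s2 · s3 · s1


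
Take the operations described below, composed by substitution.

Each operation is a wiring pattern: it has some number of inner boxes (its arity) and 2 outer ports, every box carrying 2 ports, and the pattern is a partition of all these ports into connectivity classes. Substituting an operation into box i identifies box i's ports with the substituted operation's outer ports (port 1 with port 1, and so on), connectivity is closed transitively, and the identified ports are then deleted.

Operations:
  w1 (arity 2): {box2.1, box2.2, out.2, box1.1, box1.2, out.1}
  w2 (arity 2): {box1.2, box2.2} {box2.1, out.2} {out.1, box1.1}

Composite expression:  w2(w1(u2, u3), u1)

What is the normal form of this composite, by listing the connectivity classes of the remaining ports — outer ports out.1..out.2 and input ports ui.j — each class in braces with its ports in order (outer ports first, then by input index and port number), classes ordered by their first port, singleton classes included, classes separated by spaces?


{out.1, u1.2, u2.1, u2.2, u3.1, u3.2} {out.2, u1.1}

Reachability decides: close wires over w2-identified ports.
w1 over (u2, u3) gives {out.1, out.2, u2.1, u2.2, u3.1, u3.2}, out.j being that stage's outer ports
w2 over (u2, u3, u1) gives {out.1, u1.2, u2.1, u2.2, u3.1, u3.2} {out.2, u1.1}, out.j being that stage's outer ports


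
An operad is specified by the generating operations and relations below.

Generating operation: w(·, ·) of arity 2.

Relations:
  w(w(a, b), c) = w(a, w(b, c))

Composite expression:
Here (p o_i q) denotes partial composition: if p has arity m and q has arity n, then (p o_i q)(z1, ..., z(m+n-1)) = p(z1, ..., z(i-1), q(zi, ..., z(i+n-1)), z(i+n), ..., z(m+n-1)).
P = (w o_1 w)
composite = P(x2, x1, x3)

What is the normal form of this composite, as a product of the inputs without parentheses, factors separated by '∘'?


Under associativity of w, the answer is the x's in reading order.
w(x2, x1) collapses to x2 ∘ x1
w(w(x2, x1), x3) collapses to x2 ∘ x1 ∘ x3

x2 ∘ x1 ∘ x3


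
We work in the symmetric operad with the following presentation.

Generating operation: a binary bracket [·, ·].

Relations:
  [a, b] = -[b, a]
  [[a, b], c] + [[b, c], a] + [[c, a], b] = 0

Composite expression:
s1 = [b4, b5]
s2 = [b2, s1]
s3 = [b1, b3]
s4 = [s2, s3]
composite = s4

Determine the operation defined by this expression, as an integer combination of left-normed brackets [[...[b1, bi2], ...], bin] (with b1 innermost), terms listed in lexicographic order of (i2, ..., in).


-[[[[b1, b3], b2], b4], b5] + [[[[b1, b3], b2], b5], b4] + [[[[b1, b3], b4], b5], b2] - [[[[b1, b3], b5], b4], b2]

A multilinear Lie element is pinned by b1-initial words (b1 innermost).
Composite bracket: [[b2, [b4, b5]], [b1, b3]]
The bracket unfolds into 16 signed words via [a, b] = ab - ba (2^4 = 16).
Coefficients come from the b1-initial words:
  b1b3b2b4b5 appears with sign -1, giving the term -[[[[b1, b3], b2], b4], b5]
  b1b3b2b5b4 appears with sign +1, giving the term +[[[[b1, b3], b2], b5], b4]
  b1b3b4b5b2 appears with sign +1, giving the term +[[[[b1, b3], b4], b5], b2]
  b1b3b5b4b2 appears with sign -1, giving the term -[[[[b1, b3], b5], b4], b2]


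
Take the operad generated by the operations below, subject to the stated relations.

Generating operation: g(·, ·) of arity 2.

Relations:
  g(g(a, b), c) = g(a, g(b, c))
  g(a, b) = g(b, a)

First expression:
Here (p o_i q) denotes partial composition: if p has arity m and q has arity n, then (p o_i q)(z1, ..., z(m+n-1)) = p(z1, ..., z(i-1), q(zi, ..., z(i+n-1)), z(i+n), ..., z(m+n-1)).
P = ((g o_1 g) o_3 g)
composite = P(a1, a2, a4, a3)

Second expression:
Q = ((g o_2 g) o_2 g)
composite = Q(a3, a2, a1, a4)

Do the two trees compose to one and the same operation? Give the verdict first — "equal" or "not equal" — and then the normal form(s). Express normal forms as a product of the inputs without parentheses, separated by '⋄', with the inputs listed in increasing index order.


The first composite normalizes to a1 ⋄ a2 ⋄ a3 ⋄ a4
The second composite normalizes to a1 ⋄ a2 ⋄ a3 ⋄ a4
The normal forms match — equal.

equal: each reduces to a1 ⋄ a2 ⋄ a3 ⋄ a4


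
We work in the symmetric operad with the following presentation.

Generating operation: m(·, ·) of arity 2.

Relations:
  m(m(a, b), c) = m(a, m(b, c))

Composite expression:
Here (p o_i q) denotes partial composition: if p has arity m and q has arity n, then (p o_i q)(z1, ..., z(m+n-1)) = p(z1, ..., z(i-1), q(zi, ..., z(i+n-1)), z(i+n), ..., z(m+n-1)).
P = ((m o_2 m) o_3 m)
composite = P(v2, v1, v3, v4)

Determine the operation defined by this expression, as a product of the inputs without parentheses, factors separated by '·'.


v2 · v1 · v3 · v4

Under associativity of m, the answer is the v's in reading order.
m(v3, v4) reduces to v3 · v4
m(v1, m(v3, v4)) reduces to v1 · v3 · v4
m(v2, m(v1, m(v3, v4))) reduces to v2 · v1 · v3 · v4


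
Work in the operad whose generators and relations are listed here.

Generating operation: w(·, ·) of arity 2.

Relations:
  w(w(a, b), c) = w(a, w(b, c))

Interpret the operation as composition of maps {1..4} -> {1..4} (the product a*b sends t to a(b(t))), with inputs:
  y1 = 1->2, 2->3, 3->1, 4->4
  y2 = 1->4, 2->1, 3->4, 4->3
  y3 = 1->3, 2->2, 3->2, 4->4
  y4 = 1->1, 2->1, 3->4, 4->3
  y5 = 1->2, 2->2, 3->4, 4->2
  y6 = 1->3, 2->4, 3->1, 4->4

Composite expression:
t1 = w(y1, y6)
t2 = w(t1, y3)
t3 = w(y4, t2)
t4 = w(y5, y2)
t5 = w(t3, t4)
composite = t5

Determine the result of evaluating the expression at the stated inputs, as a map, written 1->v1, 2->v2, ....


1->3, 2->3, 3->3, 4->3

w(y1, y6) = 1->1, 2->4, 3->2, 4->4
w(w(y1, y6), y3) = 1->2, 2->4, 3->4, 4->4
w(y4, w(w(y1, y6), y3)) = 1->1, 2->3, 3->3, 4->3
w(y5, y2) = 1->2, 2->2, 3->2, 4->4
w(w(y4, w(w(y1, y6), y3)), w(y5, y2)) = 1->3, 2->3, 3->3, 4->3


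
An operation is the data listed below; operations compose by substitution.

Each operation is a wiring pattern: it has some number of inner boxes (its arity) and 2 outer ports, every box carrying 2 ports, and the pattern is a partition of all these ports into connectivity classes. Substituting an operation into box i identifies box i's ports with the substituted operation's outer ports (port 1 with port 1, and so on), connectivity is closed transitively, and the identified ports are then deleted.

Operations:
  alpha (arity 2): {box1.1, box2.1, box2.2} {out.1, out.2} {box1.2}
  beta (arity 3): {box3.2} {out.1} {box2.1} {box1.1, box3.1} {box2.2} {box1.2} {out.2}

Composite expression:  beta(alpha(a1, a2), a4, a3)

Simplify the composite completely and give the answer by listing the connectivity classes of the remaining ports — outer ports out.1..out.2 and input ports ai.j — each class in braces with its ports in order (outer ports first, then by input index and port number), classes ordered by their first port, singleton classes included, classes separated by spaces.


{out.1} {out.2} {a1.1, a2.1, a2.2} {a1.2} {a3.1} {a3.2} {a4.1} {a4.2}


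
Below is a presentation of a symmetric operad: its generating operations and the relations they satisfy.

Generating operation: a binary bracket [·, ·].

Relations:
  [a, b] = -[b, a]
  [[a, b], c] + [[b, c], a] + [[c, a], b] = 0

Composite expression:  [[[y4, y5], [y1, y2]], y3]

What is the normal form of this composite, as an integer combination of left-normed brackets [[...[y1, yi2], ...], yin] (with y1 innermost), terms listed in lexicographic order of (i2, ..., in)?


-[[[[y1, y2], y4], y5], y3] + [[[[y1, y2], y5], y4], y3]

Expand each bracket as ab - ba; the y1-initial words give the coefficients.
Composite bracket: [[[y4, y5], [y1, y2]], y3]
Full expansion: 16 signed words from ab - ba (2^4 = 16).
Coefficients come from the y1-initial words:
  y1y2y4y5y3 appears with sign -1, giving the term -[[[[y1, y2], y4], y5], y3]
  y1y2y5y4y3 appears with sign +1, giving the term +[[[[y1, y2], y5], y4], y3]


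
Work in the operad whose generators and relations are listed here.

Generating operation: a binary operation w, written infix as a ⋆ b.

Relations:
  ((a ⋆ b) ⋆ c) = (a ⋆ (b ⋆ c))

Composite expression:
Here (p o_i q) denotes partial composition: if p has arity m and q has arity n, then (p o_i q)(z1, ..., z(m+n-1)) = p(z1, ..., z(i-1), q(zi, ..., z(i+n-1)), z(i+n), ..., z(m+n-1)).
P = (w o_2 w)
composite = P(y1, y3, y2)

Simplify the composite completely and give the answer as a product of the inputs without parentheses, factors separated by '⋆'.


y1 ⋆ y3 ⋆ y2


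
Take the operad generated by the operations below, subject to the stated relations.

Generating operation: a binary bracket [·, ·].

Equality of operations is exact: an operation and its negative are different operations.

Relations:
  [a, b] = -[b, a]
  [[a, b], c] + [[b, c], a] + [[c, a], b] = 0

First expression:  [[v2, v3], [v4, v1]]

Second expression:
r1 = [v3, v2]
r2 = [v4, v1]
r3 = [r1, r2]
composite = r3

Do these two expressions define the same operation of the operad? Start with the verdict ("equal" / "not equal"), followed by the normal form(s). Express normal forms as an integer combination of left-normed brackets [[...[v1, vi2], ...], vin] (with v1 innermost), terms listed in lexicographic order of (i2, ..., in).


not equal: they reduce to [[[v1, v4], v2], v3] - [[[v1, v4], v3], v2] and -[[[v1, v4], v2], v3] + [[[v1, v4], v3], v2]

Normal form of the first expression: [[[v1, v4], v2], v3] - [[[v1, v4], v3], v2]
Normal form of the second expression: -[[[v1, v4], v2], v3] + [[[v1, v4], v3], v2]
Different reductions; not equal.
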